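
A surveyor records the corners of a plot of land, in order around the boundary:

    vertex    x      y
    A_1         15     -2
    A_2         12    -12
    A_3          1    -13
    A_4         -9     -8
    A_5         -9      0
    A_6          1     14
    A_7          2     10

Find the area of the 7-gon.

397.5

Apply the shoelace formula: 2A = Σ (x_i·y_{i+1} − x_{i+1}·y_i), indices taken mod 7.
Σ = (-156) + (-144) + (-125) + (-72) + (-126) + (-18) + (-154) = -795
Area = |Σ|/2 = 397.5.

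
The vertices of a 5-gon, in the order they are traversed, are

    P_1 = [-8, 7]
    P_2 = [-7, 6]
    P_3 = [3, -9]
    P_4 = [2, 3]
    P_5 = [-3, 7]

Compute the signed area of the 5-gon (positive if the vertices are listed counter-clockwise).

65.5

Apply Gauss's area formula: 2A = Σ (x_i·y_{i+1} − x_{i+1}·y_i), indices taken mod 5.
Σ = (1) + (45) + (27) + (23) + (35) = 131
Signed area = Σ/2 = 65.5 (positive ⇒ counter-clockwise traversal).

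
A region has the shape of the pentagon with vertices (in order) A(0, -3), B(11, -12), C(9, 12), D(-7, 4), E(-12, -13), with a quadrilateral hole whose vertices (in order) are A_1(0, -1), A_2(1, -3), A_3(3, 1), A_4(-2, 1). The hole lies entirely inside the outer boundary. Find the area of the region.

275

Outer boundary:
Apply Gauss's area formula: 2A = Σ (x_i·y_{i+1} − x_{i+1}·y_i), indices taken mod 5.
A→B: (0)(-12) − (11)(-3) = 33
B→C: (11)(12) − (9)(-12) = 240
C→D: (9)(4) − (-7)(12) = 120
D→E: (-7)(-13) − (-12)(4) = 139
E→A: (-12)(-3) − (0)(-13) = 36
Σ = 568
Area = |Σ|/2 = 284.
Hole:
Apply Gauss's area formula: 2A = Σ (x_i·y_{i+1} − x_{i+1}·y_i), indices taken mod 4.
A_1→A_2: (0)(-3) − (1)(-1) = 1
A_2→A_3: (1)(1) − (3)(-3) = 10
A_3→A_4: (3)(1) − (-2)(1) = 5
A_4→A_1: (-2)(-1) − (0)(1) = 2
Σ = 18
Area = |Σ|/2 = 9.
Net area = 284 − 9 = 275.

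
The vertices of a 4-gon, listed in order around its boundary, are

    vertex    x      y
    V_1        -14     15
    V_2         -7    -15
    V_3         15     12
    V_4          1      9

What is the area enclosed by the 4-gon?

360

Apply the shoelace (surveyor's) formula: 2A = Σ (x_i·y_{i+1} − x_{i+1}·y_i), indices taken mod 4.
Σ = (315) + (141) + (123) + (141) = 720
Area = |Σ|/2 = 360.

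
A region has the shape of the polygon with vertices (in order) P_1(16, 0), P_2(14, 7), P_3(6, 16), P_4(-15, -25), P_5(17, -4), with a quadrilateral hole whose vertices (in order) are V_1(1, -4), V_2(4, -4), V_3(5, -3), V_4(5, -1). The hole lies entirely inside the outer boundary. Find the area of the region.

Outer boundary:
Apply the surveyor's formula: 2A = Σ (x_i·y_{i+1} − x_{i+1}·y_i), indices taken mod 5.
Σ = (112) + (182) + (90) + (485) + (64) = 933
Area = |Σ|/2 = 466.5.
Hole:
Apply Gauss's area formula: 2A = Σ (x_i·y_{i+1} − x_{i+1}·y_i), indices taken mod 4.
V_1→V_2: (1)(-4) − (4)(-4) = 12
V_2→V_3: (4)(-3) − (5)(-4) = 8
V_3→V_4: (5)(-1) − (5)(-3) = 10
V_4→V_1: (5)(-4) − (1)(-1) = -19
Σ = 11
Area = |Σ|/2 = 5.5.
Net area = 466.5 − 5.5 = 461.

461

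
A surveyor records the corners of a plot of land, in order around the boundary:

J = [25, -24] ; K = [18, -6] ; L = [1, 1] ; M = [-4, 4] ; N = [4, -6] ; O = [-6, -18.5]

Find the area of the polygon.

409.25

Apply Gauss's area formula: 2A = Σ (x_i·y_{i+1} − x_{i+1}·y_i), indices taken mod 6.
Cross-terms: 282, 24, 8, 8, -110, 606.5  ⇒  Σ = 818.5
Area = |Σ|/2 = 409.25.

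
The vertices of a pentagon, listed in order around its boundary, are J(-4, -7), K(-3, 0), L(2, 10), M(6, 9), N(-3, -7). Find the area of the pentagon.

Apply the surveyor's formula: 2A = Σ (x_i·y_{i+1} − x_{i+1}·y_i), indices taken mod 5.
J→K: (-4)(0) − (-3)(-7) = -21
K→L: (-3)(10) − (2)(0) = -30
L→M: (2)(9) − (6)(10) = -42
M→N: (6)(-7) − (-3)(9) = -15
N→J: (-3)(-7) − (-4)(-7) = -7
Σ = -115
Area = |Σ|/2 = 57.5.

57.5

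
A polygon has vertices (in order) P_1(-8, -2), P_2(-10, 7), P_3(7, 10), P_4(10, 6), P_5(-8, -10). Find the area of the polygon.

Cross-terms: -76, -149, -58, -52, -64  ⇒  Σ = -399
Area = |Σ|/2 = 199.5.

199.5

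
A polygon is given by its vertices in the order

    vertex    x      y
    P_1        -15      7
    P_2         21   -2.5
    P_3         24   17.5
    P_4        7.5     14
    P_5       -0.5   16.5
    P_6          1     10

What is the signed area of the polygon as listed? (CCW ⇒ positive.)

Cross-terms: -109.5, 427.5, 204.75, 130.75, -21.5, 157  ⇒  Σ = 789
Signed area = Σ/2 = 394.5 (positive ⇒ counter-clockwise traversal).

394.5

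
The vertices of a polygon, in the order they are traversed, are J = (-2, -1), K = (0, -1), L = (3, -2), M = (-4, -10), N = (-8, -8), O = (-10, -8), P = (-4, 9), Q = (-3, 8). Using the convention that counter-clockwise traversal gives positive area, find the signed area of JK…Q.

Cross-terms: 2, 3, -38, -48, -16, -122, -5, 19  ⇒  Σ = -205
Signed area = Σ/2 = -102.5 (negative ⇒ clockwise traversal).

-102.5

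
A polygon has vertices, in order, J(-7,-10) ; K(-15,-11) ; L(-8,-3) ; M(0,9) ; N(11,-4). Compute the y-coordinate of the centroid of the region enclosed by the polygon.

Apply the surveyor's formula. First the cross-terms c_i = x_i·y_{i+1} − x_{i+1}·y_i:
  -73, -43, -72, -99, -138  ⇒  2A = -425, A = -212.5.
Then Σ (y_i + y_{i+1})·c_i = 3140, so ȳ = 3140 / (6·(-212.5)) = -628/255.

-628/255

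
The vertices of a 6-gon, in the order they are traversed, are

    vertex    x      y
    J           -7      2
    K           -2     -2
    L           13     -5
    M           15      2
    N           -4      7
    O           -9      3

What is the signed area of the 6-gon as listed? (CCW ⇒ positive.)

Apply the shoelace (surveyor's) formula: 2A = Σ (x_i·y_{i+1} − x_{i+1}·y_i), indices taken mod 6.
Cross-terms: 18, 36, 101, 113, 51, 3  ⇒  Σ = 322
Signed area = Σ/2 = 161 (positive ⇒ counter-clockwise traversal).

161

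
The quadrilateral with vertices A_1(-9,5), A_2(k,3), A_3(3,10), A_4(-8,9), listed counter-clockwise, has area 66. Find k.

The doubled signed area Σ (x_i y_{i+1} − x_{i+1} y_i) is linear in k.
With k=0 it equals 112; the coefficient of k is 5 (from the two edges through A_2).
So 5·k + 112 = 2·66 = 132 ⇒ k = 4.

4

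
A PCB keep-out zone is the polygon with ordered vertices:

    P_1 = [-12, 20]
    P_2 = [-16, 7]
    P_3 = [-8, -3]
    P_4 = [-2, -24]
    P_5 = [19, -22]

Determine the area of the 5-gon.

Apply Gauss's area formula: 2A = Σ (x_i·y_{i+1} − x_{i+1}·y_i), indices taken mod 5.
Cross-terms: 236, 104, 186, 500, 116  ⇒  Σ = 1142
Area = |Σ|/2 = 571.

571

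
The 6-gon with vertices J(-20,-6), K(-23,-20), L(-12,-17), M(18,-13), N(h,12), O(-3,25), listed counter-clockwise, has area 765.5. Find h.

-3

The doubled signed area Σ (x_i y_{i+1} − x_{i+1} y_i) is linear in h.
With h=0 it equals 1645; the coefficient of h is 38 (from the two edges through N).
So 38·h + 1645 = 2·765.5 = 1531 ⇒ h = -3.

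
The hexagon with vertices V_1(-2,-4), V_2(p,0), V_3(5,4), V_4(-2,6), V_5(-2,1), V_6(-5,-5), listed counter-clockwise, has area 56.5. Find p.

5

The doubled signed area Σ (x_i y_{i+1} − x_{i+1} y_i) is linear in p.
With p=0 it equals 73; the coefficient of p is 8 (from the two edges through V_2).
So 8·p + 73 = 2·56.5 = 113 ⇒ p = 5.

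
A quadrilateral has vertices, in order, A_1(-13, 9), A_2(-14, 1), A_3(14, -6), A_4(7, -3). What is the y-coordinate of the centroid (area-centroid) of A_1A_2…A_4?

Apply the surveyor's formula. First the cross-terms c_i = x_i·y_{i+1} − x_{i+1}·y_i:
  113, 70, 0, 24  ⇒  2A = 207, A = 103.5.
Then Σ (y_i + y_{i+1})·c_i = 924, so ȳ = 924 / (6·103.5) = 308/207.

308/207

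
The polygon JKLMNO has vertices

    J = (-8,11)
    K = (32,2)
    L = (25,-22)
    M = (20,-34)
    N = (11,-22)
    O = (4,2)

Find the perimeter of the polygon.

|JK| = √((40)² + (-9)²) = √1681 = 41
|KL| = √((-7)² + (-24)²) = √625 = 25
|LM| = √((-5)² + (-12)²) = √169 = 13
|MN| = √((-9)² + (12)²) = √225 = 15
|NO| = √((-7)² + (24)²) = √625 = 25
|OJ| = √((-12)² + (9)²) = √225 = 15
Perimeter = 41 + 25 + 13 + 15 + 25 + 15 = 134.

134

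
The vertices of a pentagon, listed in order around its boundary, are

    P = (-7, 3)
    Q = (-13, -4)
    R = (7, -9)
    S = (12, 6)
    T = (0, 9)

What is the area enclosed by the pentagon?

Apply Gauss's area formula: 2A = Σ (x_i·y_{i+1} − x_{i+1}·y_i), indices taken mod 5.
Σ = (67) + (145) + (150) + (108) + (63) = 533
Area = |Σ|/2 = 266.5.

266.5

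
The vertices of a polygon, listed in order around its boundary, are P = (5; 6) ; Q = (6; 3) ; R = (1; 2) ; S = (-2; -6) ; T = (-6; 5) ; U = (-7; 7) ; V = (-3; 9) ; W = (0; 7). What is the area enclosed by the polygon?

Apply Gauss's area formula: 2A = Σ (x_i·y_{i+1} − x_{i+1}·y_i), indices taken mod 8.
Σ = (-21) + (9) + (-2) + (-46) + (-7) + (-42) + (-21) + (-35) = -165
Area = |Σ|/2 = 82.5.

82.5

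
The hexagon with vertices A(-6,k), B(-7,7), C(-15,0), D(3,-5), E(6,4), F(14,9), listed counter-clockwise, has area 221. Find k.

Write out the shoelace sum; only the two edges meeting at A involve k:
2·Area = [(14·k − (-6)·9) + ((-6)·7 − (-7)·k)] + 220
       = 21·k + 232 = 442
⇒ k = 10.

10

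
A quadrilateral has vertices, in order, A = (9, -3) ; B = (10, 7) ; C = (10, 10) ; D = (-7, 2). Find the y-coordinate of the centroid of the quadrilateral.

Apply the shoelace formula. First the cross-terms c_i = x_i·y_{i+1} − x_{i+1}·y_i:
  93, 30, 90, 3  ⇒  2A = 216, A = 108.
Then Σ (y_i + y_{i+1})·c_i = 1959, so ȳ = 1959 / (6·108) = 653/216.

653/216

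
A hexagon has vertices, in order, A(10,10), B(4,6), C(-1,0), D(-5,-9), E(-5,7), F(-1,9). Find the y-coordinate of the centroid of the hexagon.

691/183

Apply the shoelace formula. First the cross-terms c_i = x_i·y_{i+1} − x_{i+1}·y_i:
  20, 6, 9, -80, -38, -100  ⇒  2A = -183, A = -91.5.
Then Σ (y_i + y_{i+1})·c_i = -2073, so ȳ = -2073 / (6·(-91.5)) = 691/183.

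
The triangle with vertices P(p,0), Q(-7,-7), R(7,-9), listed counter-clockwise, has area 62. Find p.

6

The doubled signed area Σ (x_i y_{i+1} − x_{i+1} y_i) is linear in p.
With p=0 it equals 112; the coefficient of p is 2 (from the two edges through P).
So 2·p + 112 = 2·62 = 124 ⇒ p = 6.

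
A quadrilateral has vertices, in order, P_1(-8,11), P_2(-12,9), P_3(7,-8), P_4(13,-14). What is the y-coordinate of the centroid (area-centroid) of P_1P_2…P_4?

Apply Gauss's area formula. First the cross-terms c_i = x_i·y_{i+1} − x_{i+1}·y_i:
  60, 33, 6, 31  ⇒  2A = 130, A = 65.
Then Σ (y_i + y_{i+1})·c_i = 1008, so ȳ = 1008 / (6·65) = 168/65.

168/65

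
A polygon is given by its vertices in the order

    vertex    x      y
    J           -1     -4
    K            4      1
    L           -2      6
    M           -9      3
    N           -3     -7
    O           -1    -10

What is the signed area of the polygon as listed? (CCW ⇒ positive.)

89

Apply Gauss's area formula: 2A = Σ (x_i·y_{i+1} − x_{i+1}·y_i), indices taken mod 6.
J→K: (-1)(1) − (4)(-4) = 15
K→L: (4)(6) − (-2)(1) = 26
L→M: (-2)(3) − (-9)(6) = 48
M→N: (-9)(-7) − (-3)(3) = 72
N→O: (-3)(-10) − (-1)(-7) = 23
O→J: (-1)(-4) − (-1)(-10) = -6
Σ = 178
Signed area = Σ/2 = 89 (positive ⇒ counter-clockwise traversal).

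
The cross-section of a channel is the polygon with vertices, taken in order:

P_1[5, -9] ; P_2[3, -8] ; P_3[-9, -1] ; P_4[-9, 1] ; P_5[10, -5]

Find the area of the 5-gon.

68

Σ = (-13) + (-75) + (-18) + (35) + (-65) = -136
Area = |Σ|/2 = 68.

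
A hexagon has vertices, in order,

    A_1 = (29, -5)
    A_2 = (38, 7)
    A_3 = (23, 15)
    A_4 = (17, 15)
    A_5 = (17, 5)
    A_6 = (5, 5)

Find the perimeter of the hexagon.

|A_1A_2| = √((9)² + (12)²) = √225 = 15
|A_2A_3| = √((-15)² + (8)²) = √289 = 17
|A_3A_4| = √((-6)² + (0)²) = √36 = 6
|A_4A_5| = √((0)² + (-10)²) = √100 = 10
|A_5A_6| = √((-12)² + (0)²) = √144 = 12
|A_6A_1| = √((24)² + (-10)²) = √676 = 26
Perimeter = 15 + 17 + 6 + 10 + 12 + 26 = 86.

86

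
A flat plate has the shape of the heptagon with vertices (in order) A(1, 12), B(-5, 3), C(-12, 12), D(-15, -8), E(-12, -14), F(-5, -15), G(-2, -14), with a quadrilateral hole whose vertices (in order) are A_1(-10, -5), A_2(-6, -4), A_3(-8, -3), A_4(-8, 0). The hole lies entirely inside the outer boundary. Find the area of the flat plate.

278.5

Outer boundary:
Apply the shoelace (surveyor's) formula: 2A = Σ (x_i·y_{i+1} − x_{i+1}·y_i), indices taken mod 7.
Σ = (63) + (-24) + (276) + (114) + (110) + (40) + (-10) = 569
Area = |Σ|/2 = 284.5.
Hole:
Apply Gauss's area formula: 2A = Σ (x_i·y_{i+1} − x_{i+1}·y_i), indices taken mod 4.
Cross-terms: 10, -14, -24, 40  ⇒  Σ = 12
Area = |Σ|/2 = 6.
Net area = 284.5 − 6 = 278.5.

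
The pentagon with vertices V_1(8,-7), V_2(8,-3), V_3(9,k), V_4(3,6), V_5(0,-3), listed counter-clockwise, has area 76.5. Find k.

The doubled signed area Σ (x_i y_{i+1} − x_{i+1} y_i) is linear in k.
With k=0 it equals 128; the coefficient of k is 5 (from the two edges through V_3).
So 5·k + 128 = 2·76.5 = 153 ⇒ k = 5.

5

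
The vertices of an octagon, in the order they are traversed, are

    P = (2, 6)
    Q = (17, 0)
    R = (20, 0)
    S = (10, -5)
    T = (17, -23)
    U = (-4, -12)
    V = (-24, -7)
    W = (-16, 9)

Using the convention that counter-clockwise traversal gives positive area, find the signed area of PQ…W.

-672.5

P→Q: (2)(0) − (17)(6) = -102
Q→R: (17)(0) − (20)(0) = 0
R→S: (20)(-5) − (10)(0) = -100
S→T: (10)(-23) − (17)(-5) = -145
T→U: (17)(-12) − (-4)(-23) = -296
U→V: (-4)(-7) − (-24)(-12) = -260
V→W: (-24)(9) − (-16)(-7) = -328
W→P: (-16)(6) − (2)(9) = -114
Σ = -1345
Signed area = Σ/2 = -672.5 (negative ⇒ clockwise traversal).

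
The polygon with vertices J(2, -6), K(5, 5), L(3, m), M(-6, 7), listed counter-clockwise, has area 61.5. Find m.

Write out the shoelace sum; only the two edges meeting at L involve m:
2·Area = [(5·m − 3·5) + (3·7 − (-6)·m)] + 62
       = 11·m + 68 = 123
⇒ m = 5.

5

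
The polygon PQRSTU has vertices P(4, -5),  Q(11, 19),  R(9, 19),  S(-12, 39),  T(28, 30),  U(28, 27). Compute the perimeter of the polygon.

140

|PQ| = √((7)² + (24)²) = √625 = 25
|QR| = √((-2)² + (0)²) = √4 = 2
|RS| = √((-21)² + (20)²) = √841 = 29
|ST| = √((40)² + (-9)²) = √1681 = 41
|TU| = √((0)² + (-3)²) = √9 = 3
|UP| = √((-24)² + (-32)²) = √1600 = 40
Perimeter = 25 + 2 + 29 + 41 + 3 + 40 = 140.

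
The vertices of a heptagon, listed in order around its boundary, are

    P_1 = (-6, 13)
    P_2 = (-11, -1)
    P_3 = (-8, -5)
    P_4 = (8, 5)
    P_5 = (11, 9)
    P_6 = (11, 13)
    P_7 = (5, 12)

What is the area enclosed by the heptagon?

230.5

Apply the shoelace formula: 2A = Σ (x_i·y_{i+1} − x_{i+1}·y_i), indices taken mod 7.
Cross-terms: 149, 47, 0, 17, 44, 67, 137  ⇒  Σ = 461
Area = |Σ|/2 = 230.5.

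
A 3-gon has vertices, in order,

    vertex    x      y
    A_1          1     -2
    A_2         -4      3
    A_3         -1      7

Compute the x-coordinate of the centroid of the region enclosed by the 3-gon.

-4/3

Apply the shoelace formula. First the cross-terms c_i = x_i·y_{i+1} − x_{i+1}·y_i:
  -5, -25, -5  ⇒  2A = -35, A = -17.5.
Then Σ (x_i + x_{i+1})·c_i = 140, so x̄ = 140 / (6·(-17.5)) = -4/3.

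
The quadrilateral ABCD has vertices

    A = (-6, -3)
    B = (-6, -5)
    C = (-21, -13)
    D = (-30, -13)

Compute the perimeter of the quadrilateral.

54

|AB| = √((0)² + (-2)²) = √4 = 2
|BC| = √((-15)² + (-8)²) = √289 = 17
|CD| = √((-9)² + (0)²) = √81 = 9
|DA| = √((24)² + (10)²) = √676 = 26
Perimeter = 2 + 17 + 9 + 26 = 54.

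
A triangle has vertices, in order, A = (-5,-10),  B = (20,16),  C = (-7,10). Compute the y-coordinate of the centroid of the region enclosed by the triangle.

16/3

Apply Gauss's area formula. First the cross-terms c_i = x_i·y_{i+1} − x_{i+1}·y_i:
  120, 312, 120  ⇒  2A = 552, A = 276.
Then Σ (y_i + y_{i+1})·c_i = 8832, so ȳ = 8832 / (6·276) = 16/3.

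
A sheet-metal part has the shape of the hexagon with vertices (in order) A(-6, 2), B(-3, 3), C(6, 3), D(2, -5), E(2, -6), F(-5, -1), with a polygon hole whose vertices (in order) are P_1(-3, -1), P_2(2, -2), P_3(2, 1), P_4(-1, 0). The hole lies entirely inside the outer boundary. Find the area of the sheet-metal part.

54.5

Outer boundary:
Apply the surveyor's formula: 2A = Σ (x_i·y_{i+1} − x_{i+1}·y_i), indices taken mod 6.
Σ = (-12) + (-27) + (-36) + (-2) + (-32) + (-16) = -125
Area = |Σ|/2 = 62.5.
Hole:
Σ = (8) + (6) + (1) + (1) = 16
Area = |Σ|/2 = 8.
Net area = 62.5 − 8 = 54.5.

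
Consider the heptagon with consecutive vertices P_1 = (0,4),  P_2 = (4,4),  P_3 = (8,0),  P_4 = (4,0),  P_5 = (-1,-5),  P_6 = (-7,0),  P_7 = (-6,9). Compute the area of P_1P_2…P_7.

Apply the shoelace formula: 2A = Σ (x_i·y_{i+1} − x_{i+1}·y_i), indices taken mod 7.
Cross-terms: -16, -32, 0, -20, -35, -63, -24  ⇒  Σ = -190
Area = |Σ|/2 = 95.

95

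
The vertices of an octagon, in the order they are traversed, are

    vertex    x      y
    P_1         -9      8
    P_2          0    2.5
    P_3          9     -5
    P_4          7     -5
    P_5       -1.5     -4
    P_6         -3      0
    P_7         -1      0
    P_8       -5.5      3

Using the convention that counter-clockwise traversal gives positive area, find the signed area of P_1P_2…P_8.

-61.25

Σ = (-22.5) + (-22.5) + (-10) + (-35.5) + (-12) + (0) + (-3) + (-17) = -122.5
Signed area = Σ/2 = -61.25 (negative ⇒ clockwise traversal).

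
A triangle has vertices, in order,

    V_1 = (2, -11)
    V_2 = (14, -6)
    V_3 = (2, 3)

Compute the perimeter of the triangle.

42

|V_1V_2| = √((12)² + (5)²) = √169 = 13
|V_2V_3| = √((-12)² + (9)²) = √225 = 15
|V_3V_1| = √((0)² + (-14)²) = √196 = 14
Perimeter = 13 + 15 + 14 = 42.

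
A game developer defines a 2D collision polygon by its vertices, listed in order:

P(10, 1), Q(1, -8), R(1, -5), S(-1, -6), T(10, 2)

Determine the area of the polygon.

20.5

Apply the shoelace formula: 2A = Σ (x_i·y_{i+1} − x_{i+1}·y_i), indices taken mod 5.
Σ = (-81) + (3) + (-11) + (58) + (-10) = -41
Area = |Σ|/2 = 20.5.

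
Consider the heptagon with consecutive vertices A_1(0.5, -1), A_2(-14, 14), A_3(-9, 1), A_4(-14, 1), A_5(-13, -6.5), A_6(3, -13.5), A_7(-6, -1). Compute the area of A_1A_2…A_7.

165.75

Apply the shoelace (surveyor's) formula: 2A = Σ (x_i·y_{i+1} − x_{i+1}·y_i), indices taken mod 7.
Σ = (-7) + (112) + (5) + (104) + (195) + (-84) + (6.5) = 331.5
Area = |Σ|/2 = 165.75.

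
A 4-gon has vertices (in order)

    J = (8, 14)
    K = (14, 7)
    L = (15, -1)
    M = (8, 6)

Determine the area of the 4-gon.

48.5

Σ = (-140) + (-119) + (98) + (64) = -97
Area = |Σ|/2 = 48.5.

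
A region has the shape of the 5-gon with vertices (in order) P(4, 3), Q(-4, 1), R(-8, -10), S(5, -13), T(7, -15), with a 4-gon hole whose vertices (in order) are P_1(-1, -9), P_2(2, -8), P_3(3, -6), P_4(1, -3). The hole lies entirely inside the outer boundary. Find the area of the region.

146

Outer boundary:
Apply the shoelace (surveyor's) formula: 2A = Σ (x_i·y_{i+1} − x_{i+1}·y_i), indices taken mod 5.
Σ = (16) + (48) + (154) + (16) + (81) = 315
Area = |Σ|/2 = 157.5.
Hole:
Apply the shoelace formula: 2A = Σ (x_i·y_{i+1} − x_{i+1}·y_i), indices taken mod 4.
Σ = (26) + (12) + (-3) + (-12) = 23
Area = |Σ|/2 = 11.5.
Net area = 157.5 − 11.5 = 146.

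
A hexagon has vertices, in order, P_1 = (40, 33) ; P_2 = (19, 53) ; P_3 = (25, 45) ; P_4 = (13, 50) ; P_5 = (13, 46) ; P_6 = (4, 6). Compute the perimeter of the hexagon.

142

|P_1P_2| = √((-21)² + (20)²) = √841 = 29
|P_2P_3| = √((6)² + (-8)²) = √100 = 10
|P_3P_4| = √((-12)² + (5)²) = √169 = 13
|P_4P_5| = √((0)² + (-4)²) = √16 = 4
|P_5P_6| = √((-9)² + (-40)²) = √1681 = 41
|P_6P_1| = √((36)² + (27)²) = √2025 = 45
Perimeter = 29 + 10 + 13 + 4 + 41 + 45 = 142.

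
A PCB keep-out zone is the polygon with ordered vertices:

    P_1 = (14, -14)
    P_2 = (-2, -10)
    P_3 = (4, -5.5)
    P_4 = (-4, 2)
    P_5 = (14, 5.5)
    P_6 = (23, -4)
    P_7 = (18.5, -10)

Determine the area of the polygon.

Apply the shoelace formula: 2A = Σ (x_i·y_{i+1} − x_{i+1}·y_i), indices taken mod 7.
P_1→P_2: (14)(-10) − (-2)(-14) = -168
P_2→P_3: (-2)(-5.5) − (4)(-10) = 51
P_3→P_4: (4)(2) − (-4)(-5.5) = -14
P_4→P_5: (-4)(5.5) − (14)(2) = -50
P_5→P_6: (14)(-4) − (23)(5.5) = -182.5
P_6→P_7: (23)(-10) − (18.5)(-4) = -156
P_7→P_1: (18.5)(-14) − (14)(-10) = -119
Σ = -638.5
Area = |Σ|/2 = 319.25.

319.25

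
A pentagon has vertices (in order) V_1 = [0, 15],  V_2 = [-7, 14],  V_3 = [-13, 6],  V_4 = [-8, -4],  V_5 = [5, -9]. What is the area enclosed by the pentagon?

256

Apply the surveyor's formula: 2A = Σ (x_i·y_{i+1} − x_{i+1}·y_i), indices taken mod 5.
Σ = (105) + (140) + (100) + (92) + (75) = 512
Area = |Σ|/2 = 256.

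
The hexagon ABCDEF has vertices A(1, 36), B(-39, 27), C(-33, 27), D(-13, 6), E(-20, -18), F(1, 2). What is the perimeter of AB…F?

164

|AB| = √((-40)² + (-9)²) = √1681 = 41
|BC| = √((6)² + (0)²) = √36 = 6
|CD| = √((20)² + (-21)²) = √841 = 29
|DE| = √((-7)² + (-24)²) = √625 = 25
|EF| = √((21)² + (20)²) = √841 = 29
|FA| = √((0)² + (34)²) = √1156 = 34
Perimeter = 41 + 6 + 29 + 25 + 29 + 34 = 164.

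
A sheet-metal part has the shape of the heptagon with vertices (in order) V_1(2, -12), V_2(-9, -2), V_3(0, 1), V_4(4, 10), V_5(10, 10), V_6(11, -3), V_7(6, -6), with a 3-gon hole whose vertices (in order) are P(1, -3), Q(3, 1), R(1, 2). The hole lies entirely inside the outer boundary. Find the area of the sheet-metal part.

Outer boundary:
Apply the shoelace formula: 2A = Σ (x_i·y_{i+1} − x_{i+1}·y_i), indices taken mod 7.
Σ = (-112) + (-9) + (-4) + (-60) + (-140) + (-48) + (-60) = -433
Area = |Σ|/2 = 216.5.
Hole:
Cross-terms: 10, 5, -5  ⇒  Σ = 10
Area = |Σ|/2 = 5.
Net area = 216.5 − 5 = 211.5.

211.5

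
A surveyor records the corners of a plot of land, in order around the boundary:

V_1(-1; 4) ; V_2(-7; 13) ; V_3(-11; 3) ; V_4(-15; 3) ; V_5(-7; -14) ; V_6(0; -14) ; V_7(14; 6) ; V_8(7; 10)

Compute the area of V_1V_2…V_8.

405

Apply the shoelace formula: 2A = Σ (x_i·y_{i+1} − x_{i+1}·y_i), indices taken mod 8.
Σ = (15) + (122) + (12) + (231) + (98) + (196) + (98) + (38) = 810
Area = |Σ|/2 = 405.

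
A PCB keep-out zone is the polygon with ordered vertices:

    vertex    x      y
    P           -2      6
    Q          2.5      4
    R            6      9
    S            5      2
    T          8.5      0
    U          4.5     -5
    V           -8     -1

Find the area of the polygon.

105.75

Apply the surveyor's formula: 2A = Σ (x_i·y_{i+1} − x_{i+1}·y_i), indices taken mod 7.
P→Q: (-2)(4) − (2.5)(6) = -23
Q→R: (2.5)(9) − (6)(4) = -1.5
R→S: (6)(2) − (5)(9) = -33
S→T: (5)(0) − (8.5)(2) = -17
T→U: (8.5)(-5) − (4.5)(0) = -42.5
U→V: (4.5)(-1) − (-8)(-5) = -44.5
V→P: (-8)(6) − (-2)(-1) = -50
Σ = -211.5
Area = |Σ|/2 = 105.75.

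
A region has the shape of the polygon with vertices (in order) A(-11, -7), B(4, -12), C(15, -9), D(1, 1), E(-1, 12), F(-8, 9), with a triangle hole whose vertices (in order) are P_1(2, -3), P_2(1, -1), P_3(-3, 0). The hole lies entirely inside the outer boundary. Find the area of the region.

Outer boundary:
Σ = (160) + (144) + (24) + (13) + (87) + (155) = 583
Area = |Σ|/2 = 291.5.
Hole:
Σ = (1) + (-3) + (9) = 7
Area = |Σ|/2 = 3.5.
Net area = 291.5 − 3.5 = 288.

288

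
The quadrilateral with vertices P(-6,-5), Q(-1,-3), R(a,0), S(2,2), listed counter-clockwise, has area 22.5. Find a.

The doubled signed area Σ (x_i y_{i+1} − x_{i+1} y_i) is linear in a.
With a=0 it equals 15; the coefficient of a is 5 (from the two edges through R).
So 5·a + 15 = 2·22.5 = 45 ⇒ a = 6.

6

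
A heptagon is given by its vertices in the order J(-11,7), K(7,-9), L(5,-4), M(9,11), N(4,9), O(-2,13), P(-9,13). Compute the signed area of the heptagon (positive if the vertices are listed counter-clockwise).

Apply the shoelace formula: 2A = Σ (x_i·y_{i+1} − x_{i+1}·y_i), indices taken mod 7.
Cross-terms: 50, 17, 91, 37, 70, 91, 80  ⇒  Σ = 436
Signed area = Σ/2 = 218 (positive ⇒ counter-clockwise traversal).

218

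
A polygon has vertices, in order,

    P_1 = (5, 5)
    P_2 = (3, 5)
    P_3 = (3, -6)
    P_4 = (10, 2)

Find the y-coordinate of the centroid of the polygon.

149/249

Apply Gauss's area formula. First the cross-terms c_i = x_i·y_{i+1} − x_{i+1}·y_i:
  10, -33, 66, 40  ⇒  2A = 83, A = 41.5.
Then Σ (y_i + y_{i+1})·c_i = 149, so ȳ = 149 / (6·41.5) = 149/249.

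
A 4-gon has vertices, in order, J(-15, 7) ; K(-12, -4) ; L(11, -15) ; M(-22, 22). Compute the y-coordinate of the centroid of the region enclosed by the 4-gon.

Apply the shoelace (surveyor's) formula. First the cross-terms c_i = x_i·y_{i+1} − x_{i+1}·y_i:
  144, 224, -88, 176  ⇒  2A = 456, A = 228.
Then Σ (y_i + y_{i+1})·c_i = 664, so ȳ = 664 / (6·228) = 83/171.

83/171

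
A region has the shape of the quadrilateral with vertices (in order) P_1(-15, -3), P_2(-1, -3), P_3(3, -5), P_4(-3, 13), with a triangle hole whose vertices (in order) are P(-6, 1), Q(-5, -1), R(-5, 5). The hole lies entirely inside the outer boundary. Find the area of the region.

Outer boundary:
Apply Gauss's area formula: 2A = Σ (x_i·y_{i+1} − x_{i+1}·y_i), indices taken mod 4.
Σ = (42) + (14) + (24) + (204) = 284
Area = |Σ|/2 = 142.
Hole:
Σ = (11) + (-30) + (25) = 6
Area = |Σ|/2 = 3.
Net area = 142 − 3 = 139.

139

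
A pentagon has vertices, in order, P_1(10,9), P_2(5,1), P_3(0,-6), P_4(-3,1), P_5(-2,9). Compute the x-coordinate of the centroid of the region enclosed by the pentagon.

Apply Gauss's area formula. First the cross-terms c_i = x_i·y_{i+1} − x_{i+1}·y_i:
  -35, -30, -18, -25, -108  ⇒  2A = -216, A = -108.
Then Σ (x_i + x_{i+1})·c_i = -1360, so x̄ = -1360 / (6·(-108)) = 170/81.

170/81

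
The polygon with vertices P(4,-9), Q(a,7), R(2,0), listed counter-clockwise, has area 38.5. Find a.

9

Write out the shoelace sum; only the two edges meeting at Q involve a:
2·Area = [(4·7 − a·(-9)) + (a·0 − 2·7)] + -18
       = 9·a + -4 = 77
⇒ a = 9.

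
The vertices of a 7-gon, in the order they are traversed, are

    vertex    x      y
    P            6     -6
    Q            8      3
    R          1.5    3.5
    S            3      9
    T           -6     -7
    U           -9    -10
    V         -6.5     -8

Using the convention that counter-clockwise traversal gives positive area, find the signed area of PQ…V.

Apply the shoelace (surveyor's) formula: 2A = Σ (x_i·y_{i+1} − x_{i+1}·y_i), indices taken mod 7.
Σ = (66) + (23.5) + (3) + (33) + (-3) + (7) + (87) = 216.5
Signed area = Σ/2 = 108.25 (positive ⇒ counter-clockwise traversal).

108.25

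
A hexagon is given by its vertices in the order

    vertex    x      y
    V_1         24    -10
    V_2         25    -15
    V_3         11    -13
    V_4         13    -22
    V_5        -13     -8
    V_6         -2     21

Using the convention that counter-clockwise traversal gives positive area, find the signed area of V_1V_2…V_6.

-753

Apply the shoelace (surveyor's) formula: 2A = Σ (x_i·y_{i+1} − x_{i+1}·y_i), indices taken mod 6.
V_1→V_2: (24)(-15) − (25)(-10) = -110
V_2→V_3: (25)(-13) − (11)(-15) = -160
V_3→V_4: (11)(-22) − (13)(-13) = -73
V_4→V_5: (13)(-8) − (-13)(-22) = -390
V_5→V_6: (-13)(21) − (-2)(-8) = -289
V_6→V_1: (-2)(-10) − (24)(21) = -484
Σ = -1506
Signed area = Σ/2 = -753 (negative ⇒ clockwise traversal).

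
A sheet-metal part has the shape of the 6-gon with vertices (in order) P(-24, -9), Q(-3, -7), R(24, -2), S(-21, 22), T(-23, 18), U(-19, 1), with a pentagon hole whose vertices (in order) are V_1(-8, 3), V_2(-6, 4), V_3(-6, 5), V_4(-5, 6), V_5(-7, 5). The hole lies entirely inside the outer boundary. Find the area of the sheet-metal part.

Outer boundary:
Apply the shoelace formula: 2A = Σ (x_i·y_{i+1} − x_{i+1}·y_i), indices taken mod 6.
Σ = (141) + (174) + (486) + (128) + (319) + (195) = 1443
Area = |Σ|/2 = 721.5.
Hole:
Apply the surveyor's formula: 2A = Σ (x_i·y_{i+1} − x_{i+1}·y_i), indices taken mod 5.
Cross-terms: -14, -6, -11, 17, 19  ⇒  Σ = 5
Area = |Σ|/2 = 2.5.
Net area = 721.5 − 2.5 = 719.

719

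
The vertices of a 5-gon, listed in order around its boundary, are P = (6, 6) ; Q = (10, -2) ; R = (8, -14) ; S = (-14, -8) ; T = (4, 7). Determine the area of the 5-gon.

Apply the surveyor's formula: 2A = Σ (x_i·y_{i+1} − x_{i+1}·y_i), indices taken mod 5.
Cross-terms: -72, -124, -260, -66, -18  ⇒  Σ = -540
Area = |Σ|/2 = 270.

270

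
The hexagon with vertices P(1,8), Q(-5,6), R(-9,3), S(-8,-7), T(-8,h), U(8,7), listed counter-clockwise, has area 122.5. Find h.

-8

The doubled signed area Σ (x_i y_{i+1} − x_{i+1} y_i) is linear in h.
With h=0 it equals 117; the coefficient of h is -16 (from the two edges through T).
So -16·h + 117 = 2·122.5 = 245 ⇒ h = -8.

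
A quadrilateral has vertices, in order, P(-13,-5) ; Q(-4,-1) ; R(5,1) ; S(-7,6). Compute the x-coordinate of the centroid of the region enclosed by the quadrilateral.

-5.125

Apply the shoelace (surveyor's) formula. First the cross-terms c_i = x_i·y_{i+1} − x_{i+1}·y_i:
  -7, 1, 37, 113  ⇒  2A = 144, A = 72.
Then Σ (x_i + x_{i+1})·c_i = -2214, so x̄ = -2214 / (6·72) = -5.125.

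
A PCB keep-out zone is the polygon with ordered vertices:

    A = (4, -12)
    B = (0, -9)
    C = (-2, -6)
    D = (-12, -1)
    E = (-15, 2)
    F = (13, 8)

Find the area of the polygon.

Apply the surveyor's formula: 2A = Σ (x_i·y_{i+1} − x_{i+1}·y_i), indices taken mod 6.
Cross-terms: -36, -18, -70, -39, -146, -188  ⇒  Σ = -497
Area = |Σ|/2 = 248.5.

248.5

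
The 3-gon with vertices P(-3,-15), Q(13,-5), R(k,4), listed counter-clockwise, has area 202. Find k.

The doubled signed area Σ (x_i y_{i+1} − x_{i+1} y_i) is linear in k.
With k=0 it equals 274; the coefficient of k is -10 (from the two edges through R).
So -10·k + 274 = 2·202 = 404 ⇒ k = -13.

-13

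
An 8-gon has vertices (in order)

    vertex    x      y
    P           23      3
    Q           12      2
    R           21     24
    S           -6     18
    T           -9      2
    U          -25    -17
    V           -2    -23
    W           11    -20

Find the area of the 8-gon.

Apply the shoelace formula: 2A = Σ (x_i·y_{i+1} − x_{i+1}·y_i), indices taken mod 8.
Σ = (10) + (246) + (522) + (150) + (203) + (541) + (293) + (493) = 2458
Area = |Σ|/2 = 1229.

1229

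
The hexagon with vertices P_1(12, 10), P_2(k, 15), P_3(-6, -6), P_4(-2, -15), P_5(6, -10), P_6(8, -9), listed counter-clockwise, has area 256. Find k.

10

The doubled signed area Σ (x_i y_{i+1} − x_{i+1} y_i) is linear in k.
With k=0 it equals 672; the coefficient of k is -16 (from the two edges through P_2).
So -16·k + 672 = 2·256 = 512 ⇒ k = 10.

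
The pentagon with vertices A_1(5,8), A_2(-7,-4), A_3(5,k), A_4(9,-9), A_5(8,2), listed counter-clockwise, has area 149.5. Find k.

The doubled signed area Σ (x_i y_{i+1} − x_{i+1} y_i) is linear in k.
With k=0 it equals 155; the coefficient of k is -16 (from the two edges through A_3).
So -16·k + 155 = 2·149.5 = 299 ⇒ k = -9.

-9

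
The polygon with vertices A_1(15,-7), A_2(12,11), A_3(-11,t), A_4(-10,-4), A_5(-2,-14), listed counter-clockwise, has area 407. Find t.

2

Write out the shoelace sum; only the two edges meeting at A_3 involve t:
2·Area = [(12·t − (-11)·11) + ((-11)·(-4) − (-10)·t)] + 605
       = 22·t + 770 = 814
⇒ t = 2.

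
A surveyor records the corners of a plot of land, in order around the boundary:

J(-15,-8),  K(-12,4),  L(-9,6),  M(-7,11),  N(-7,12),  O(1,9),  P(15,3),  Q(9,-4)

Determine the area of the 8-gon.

341

Apply the surveyor's formula: 2A = Σ (x_i·y_{i+1} − x_{i+1}·y_i), indices taken mod 8.
J→K: (-15)(4) − (-12)(-8) = -156
K→L: (-12)(6) − (-9)(4) = -36
L→M: (-9)(11) − (-7)(6) = -57
M→N: (-7)(12) − (-7)(11) = -7
N→O: (-7)(9) − (1)(12) = -75
O→P: (1)(3) − (15)(9) = -132
P→Q: (15)(-4) − (9)(3) = -87
Q→J: (9)(-8) − (-15)(-4) = -132
Σ = -682
Area = |Σ|/2 = 341.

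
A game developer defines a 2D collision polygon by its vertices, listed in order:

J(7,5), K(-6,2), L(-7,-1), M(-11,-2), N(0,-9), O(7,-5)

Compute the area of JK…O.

Σ = (44) + (20) + (3) + (99) + (63) + (70) = 299
Area = |Σ|/2 = 149.5.

149.5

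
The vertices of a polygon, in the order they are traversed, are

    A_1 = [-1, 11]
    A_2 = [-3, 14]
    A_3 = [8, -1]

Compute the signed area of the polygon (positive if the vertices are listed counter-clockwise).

-1.5

Σ = (19) + (-109) + (87) = -3
Signed area = Σ/2 = -1.5 (negative ⇒ clockwise traversal).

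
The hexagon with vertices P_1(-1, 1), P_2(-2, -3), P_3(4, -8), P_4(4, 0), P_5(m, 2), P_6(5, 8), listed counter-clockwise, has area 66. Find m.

Write out the shoelace sum; only the two edges meeting at P_5 involve m:
2·Area = [(4·2 − m·0) + (m·8 − 5·2)] + 78
       = 8·m + 76 = 132
⇒ m = 7.

7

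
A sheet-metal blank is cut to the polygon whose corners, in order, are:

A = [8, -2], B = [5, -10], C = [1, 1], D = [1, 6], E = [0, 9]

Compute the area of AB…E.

Apply the shoelace (surveyor's) formula: 2A = Σ (x_i·y_{i+1} − x_{i+1}·y_i), indices taken mod 5.
Σ = (-70) + (15) + (5) + (9) + (-72) = -113
Area = |Σ|/2 = 56.5.

56.5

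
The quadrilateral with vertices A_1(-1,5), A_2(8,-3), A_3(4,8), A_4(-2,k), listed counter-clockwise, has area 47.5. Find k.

10

Write out the shoelace sum; only the two edges meeting at A_4 involve k:
2·Area = [(4·k − (-2)·8) + ((-2)·5 − (-1)·k)] + 39
       = 5·k + 45 = 95
⇒ k = 10.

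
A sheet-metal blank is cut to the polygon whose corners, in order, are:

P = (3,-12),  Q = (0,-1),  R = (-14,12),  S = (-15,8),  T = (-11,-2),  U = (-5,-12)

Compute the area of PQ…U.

193.5

Cross-terms: -3, -14, 68, 118, 122, 96  ⇒  Σ = 387
Area = |Σ|/2 = 193.5.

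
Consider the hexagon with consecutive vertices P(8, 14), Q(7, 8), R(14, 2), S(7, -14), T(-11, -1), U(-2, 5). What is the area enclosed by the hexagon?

314

Cross-terms: -34, -98, -210, -161, -57, -68  ⇒  Σ = -628
Area = |Σ|/2 = 314.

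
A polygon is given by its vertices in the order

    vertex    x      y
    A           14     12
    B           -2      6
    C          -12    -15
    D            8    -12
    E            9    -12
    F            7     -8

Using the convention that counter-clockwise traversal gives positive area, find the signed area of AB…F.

347

Cross-terms: 108, 102, 264, 12, 12, 196  ⇒  Σ = 694
Signed area = Σ/2 = 347 (positive ⇒ counter-clockwise traversal).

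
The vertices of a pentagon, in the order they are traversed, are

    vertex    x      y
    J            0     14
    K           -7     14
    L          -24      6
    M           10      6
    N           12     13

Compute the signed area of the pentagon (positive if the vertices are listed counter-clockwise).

207

Apply the shoelace (surveyor's) formula: 2A = Σ (x_i·y_{i+1} − x_{i+1}·y_i), indices taken mod 5.
Cross-terms: 98, 294, -204, 58, 168  ⇒  Σ = 414
Signed area = Σ/2 = 207 (positive ⇒ counter-clockwise traversal).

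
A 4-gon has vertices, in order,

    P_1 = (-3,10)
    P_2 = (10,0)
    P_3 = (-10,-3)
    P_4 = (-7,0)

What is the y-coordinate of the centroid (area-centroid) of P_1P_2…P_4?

Apply the shoelace formula. First the cross-terms c_i = x_i·y_{i+1} − x_{i+1}·y_i:
  -100, -30, -21, -70  ⇒  2A = -221, A = -110.5.
Then Σ (y_i + y_{i+1})·c_i = -1547, so ȳ = -1547 / (6·(-110.5)) = 7/3.

7/3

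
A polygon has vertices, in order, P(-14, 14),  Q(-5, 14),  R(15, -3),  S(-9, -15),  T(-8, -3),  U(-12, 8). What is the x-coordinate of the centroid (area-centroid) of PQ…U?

Apply the shoelace (surveyor's) formula. First the cross-terms c_i = x_i·y_{i+1} − x_{i+1}·y_i:
  -126, -195, -252, -93, -100, -56  ⇒  2A = -822, A = -411.
Then Σ (x_i + x_{i+1})·c_i = 3969, so x̄ = 3969 / (6·(-411)) = -441/274.

-441/274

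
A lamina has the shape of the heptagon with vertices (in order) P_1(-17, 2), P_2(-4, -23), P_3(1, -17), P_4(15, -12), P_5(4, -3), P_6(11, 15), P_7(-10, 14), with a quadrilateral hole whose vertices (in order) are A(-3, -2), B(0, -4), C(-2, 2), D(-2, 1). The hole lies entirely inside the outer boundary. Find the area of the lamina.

669

Outer boundary:
Apply the shoelace formula: 2A = Σ (x_i·y_{i+1} − x_{i+1}·y_i), indices taken mod 7.
Σ = (399) + (91) + (243) + (3) + (93) + (304) + (218) = 1351
Area = |Σ|/2 = 675.5.
Hole:
Apply the shoelace (surveyor's) formula: 2A = Σ (x_i·y_{i+1} − x_{i+1}·y_i), indices taken mod 4.
Σ = (12) + (-8) + (2) + (7) = 13
Area = |Σ|/2 = 6.5.
Net area = 675.5 − 6.5 = 669.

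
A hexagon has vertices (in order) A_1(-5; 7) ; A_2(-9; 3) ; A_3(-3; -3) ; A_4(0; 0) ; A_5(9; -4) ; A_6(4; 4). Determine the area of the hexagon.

Σ = (48) + (36) + (0) + (0) + (52) + (48) = 184
Area = |Σ|/2 = 92.

92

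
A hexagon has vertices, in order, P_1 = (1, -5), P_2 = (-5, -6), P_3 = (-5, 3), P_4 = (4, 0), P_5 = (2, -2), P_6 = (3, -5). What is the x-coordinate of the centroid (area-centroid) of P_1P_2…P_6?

Apply Gauss's area formula. First the cross-terms c_i = x_i·y_{i+1} − x_{i+1}·y_i:
  -31, -45, -12, -8, -4, -10  ⇒  2A = -110, A = -55.
Then Σ (x_i + x_{i+1})·c_i = 478, so x̄ = 478 / (6·(-55)) = -239/165.

-239/165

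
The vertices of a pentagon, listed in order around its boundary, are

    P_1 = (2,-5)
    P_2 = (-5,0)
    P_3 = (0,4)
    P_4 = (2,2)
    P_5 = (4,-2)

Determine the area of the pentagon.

P_1→P_2: (2)(0) − (-5)(-5) = -25
P_2→P_3: (-5)(4) − (0)(0) = -20
P_3→P_4: (0)(2) − (2)(4) = -8
P_4→P_5: (2)(-2) − (4)(2) = -12
P_5→P_1: (4)(-5) − (2)(-2) = -16
Σ = -81
Area = |Σ|/2 = 40.5.

40.5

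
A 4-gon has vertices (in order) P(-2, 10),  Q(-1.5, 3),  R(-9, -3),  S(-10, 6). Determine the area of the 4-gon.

Apply the surveyor's formula: 2A = Σ (x_i·y_{i+1} − x_{i+1}·y_i), indices taken mod 4.
Σ = (9) + (31.5) + (-84) + (-88) = -131.5
Area = |Σ|/2 = 65.75.

65.75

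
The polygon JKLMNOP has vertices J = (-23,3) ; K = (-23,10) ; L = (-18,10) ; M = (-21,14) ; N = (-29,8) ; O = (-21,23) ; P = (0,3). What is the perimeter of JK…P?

|JK| = √((0)² + (7)²) = √49 = 7
|KL| = √((5)² + (0)²) = √25 = 5
|LM| = √((-3)² + (4)²) = √25 = 5
|MN| = √((-8)² + (-6)²) = √100 = 10
|NO| = √((8)² + (15)²) = √289 = 17
|OP| = √((21)² + (-20)²) = √841 = 29
|PJ| = √((-23)² + (0)²) = √529 = 23
Perimeter = 7 + 5 + 5 + 10 + 17 + 29 + 23 = 96.

96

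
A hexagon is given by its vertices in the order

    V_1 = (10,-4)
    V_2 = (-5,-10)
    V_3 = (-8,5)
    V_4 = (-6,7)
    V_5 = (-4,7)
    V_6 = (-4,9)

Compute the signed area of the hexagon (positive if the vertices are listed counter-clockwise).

-173.5

Σ = (-120) + (-105) + (-26) + (-14) + (-8) + (-74) = -347
Signed area = Σ/2 = -173.5 (negative ⇒ clockwise traversal).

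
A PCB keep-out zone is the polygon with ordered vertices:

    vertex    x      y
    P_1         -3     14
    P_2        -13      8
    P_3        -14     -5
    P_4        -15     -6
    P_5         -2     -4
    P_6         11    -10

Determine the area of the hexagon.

Apply the shoelace (surveyor's) formula: 2A = Σ (x_i·y_{i+1} − x_{i+1}·y_i), indices taken mod 6.
Cross-terms: 158, 177, 9, 48, 64, 124  ⇒  Σ = 580
Area = |Σ|/2 = 290.

290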